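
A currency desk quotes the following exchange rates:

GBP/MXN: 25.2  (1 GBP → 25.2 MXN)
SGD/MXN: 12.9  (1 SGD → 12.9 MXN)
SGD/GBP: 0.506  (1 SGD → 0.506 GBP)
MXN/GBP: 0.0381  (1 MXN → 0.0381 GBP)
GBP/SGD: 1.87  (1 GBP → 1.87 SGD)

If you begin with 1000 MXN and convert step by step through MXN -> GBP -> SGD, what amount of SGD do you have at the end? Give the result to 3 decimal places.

71.247

1000 MXN × 0.0381 = 38.1 GBP
38.1 GBP × 1.87 = 71.247 SGD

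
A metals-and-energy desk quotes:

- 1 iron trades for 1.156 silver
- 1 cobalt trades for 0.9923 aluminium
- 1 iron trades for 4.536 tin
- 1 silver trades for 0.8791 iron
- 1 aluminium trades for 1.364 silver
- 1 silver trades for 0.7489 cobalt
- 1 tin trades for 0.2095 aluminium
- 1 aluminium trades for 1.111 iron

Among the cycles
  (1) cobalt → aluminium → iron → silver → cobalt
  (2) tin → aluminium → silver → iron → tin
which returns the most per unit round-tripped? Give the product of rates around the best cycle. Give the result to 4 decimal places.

(1) 0.9923 × 1.111 × 1.156 × 0.7489 = 0.95442
(2) 0.2095 × 1.364 × 0.8791 × 4.536 = 1.13949
Highest is cycle (2) at 1.1395 (>1, arbitrage).

1.1395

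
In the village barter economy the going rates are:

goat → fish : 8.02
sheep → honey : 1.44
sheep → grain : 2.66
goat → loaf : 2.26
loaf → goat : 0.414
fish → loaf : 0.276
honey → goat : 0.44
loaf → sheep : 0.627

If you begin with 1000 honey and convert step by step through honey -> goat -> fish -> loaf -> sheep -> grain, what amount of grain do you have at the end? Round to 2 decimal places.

1000 honey × 0.44 = 440 goat
440 goat × 8.02 = 3528.8 fish
3528.8 fish × 0.276 = 973.9488 loaf
973.9488 loaf × 0.627 = 610.6658976 sheep
610.6658976 sheep × 2.66 = 1624.371287616 grain

1624.37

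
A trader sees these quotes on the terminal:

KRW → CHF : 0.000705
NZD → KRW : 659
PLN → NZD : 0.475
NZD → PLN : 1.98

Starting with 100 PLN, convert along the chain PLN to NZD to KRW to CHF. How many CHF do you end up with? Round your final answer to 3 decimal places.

100 PLN × 0.475 = 47.5 NZD
47.5 NZD × 659 = 31302.5 KRW
31302.5 KRW × 0.000705 = 22.0682625 CHF

22.068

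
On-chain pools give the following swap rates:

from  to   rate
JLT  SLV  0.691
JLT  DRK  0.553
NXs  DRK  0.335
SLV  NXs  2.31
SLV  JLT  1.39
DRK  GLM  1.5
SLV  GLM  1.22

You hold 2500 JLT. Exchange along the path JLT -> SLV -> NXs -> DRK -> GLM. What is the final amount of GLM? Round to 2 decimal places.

2005.24

2500 JLT × 0.691 = 1727.5 SLV
1727.5 SLV × 2.31 = 3990.525 NXs
3990.525 NXs × 0.335 = 1336.825875 DRK
1336.825875 DRK × 1.5 = 2005.2388125 GLM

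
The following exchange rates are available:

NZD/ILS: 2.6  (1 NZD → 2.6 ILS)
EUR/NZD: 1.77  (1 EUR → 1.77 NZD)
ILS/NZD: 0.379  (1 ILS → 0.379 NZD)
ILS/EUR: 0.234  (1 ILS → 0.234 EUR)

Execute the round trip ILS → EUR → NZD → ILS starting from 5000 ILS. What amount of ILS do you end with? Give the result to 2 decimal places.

5384.34

5000 ILS × 0.234 = 1170 EUR
1170 EUR × 1.77 = 2070.9 NZD
2070.9 NZD × 2.6 = 5384.34 ILS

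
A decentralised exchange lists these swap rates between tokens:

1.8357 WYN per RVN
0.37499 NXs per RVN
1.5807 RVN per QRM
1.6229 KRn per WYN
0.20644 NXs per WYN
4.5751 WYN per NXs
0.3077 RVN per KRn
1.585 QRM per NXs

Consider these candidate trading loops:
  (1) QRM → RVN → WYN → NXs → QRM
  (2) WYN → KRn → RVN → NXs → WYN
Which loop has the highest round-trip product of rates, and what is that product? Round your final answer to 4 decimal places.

(1) 1.5807 × 1.8357 × 0.20644 × 1.585 = 0.94945
(2) 1.6229 × 0.3077 × 0.37499 × 4.5751 = 0.85672
Highest is cycle (1) at 0.9495 (≤1, no arbitrage).

0.9495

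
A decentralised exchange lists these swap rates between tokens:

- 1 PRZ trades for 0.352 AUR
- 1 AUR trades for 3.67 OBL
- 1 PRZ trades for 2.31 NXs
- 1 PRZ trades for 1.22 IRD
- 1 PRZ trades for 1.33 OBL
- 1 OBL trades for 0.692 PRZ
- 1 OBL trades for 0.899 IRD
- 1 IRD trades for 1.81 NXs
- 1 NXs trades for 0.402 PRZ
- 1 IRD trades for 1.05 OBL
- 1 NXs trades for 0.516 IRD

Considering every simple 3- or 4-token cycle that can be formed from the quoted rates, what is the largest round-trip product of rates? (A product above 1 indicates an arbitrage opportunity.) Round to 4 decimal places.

PRZ→AUR→OBL→PRZ: 0.352 × 3.67 × 0.692 = 0.89395
PRZ→IRD→NXs→PRZ: 1.22 × 1.81 × 0.402 = 0.88770
PRZ→IRD→OBL→PRZ: 1.22 × 1.05 × 0.692 = 0.88645
PRZ→OBL→IRD→NXs→PRZ: 1.33 × 0.899 × 1.81 × 0.402 = 0.86999
PRZ→NXs→IRD→OBL→PRZ: 2.31 × 0.516 × 1.05 × 0.692 = 0.86608
Maximum is PRZ→AUR→OBL→PRZ at 0.8940; no arbitrage — every cycle loses value.

0.8940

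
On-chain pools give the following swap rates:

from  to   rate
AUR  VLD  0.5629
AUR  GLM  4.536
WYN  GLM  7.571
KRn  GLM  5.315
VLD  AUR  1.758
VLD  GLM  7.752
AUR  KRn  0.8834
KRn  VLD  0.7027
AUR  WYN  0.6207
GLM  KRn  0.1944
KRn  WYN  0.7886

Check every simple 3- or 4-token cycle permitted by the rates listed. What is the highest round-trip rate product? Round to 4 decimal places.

1.1607

WYN→GLM→KRn→WYN: 7.571 × 0.1944 × 0.7886 = 1.16066
AUR→KRn→VLD→AUR: 0.8834 × 0.7027 × 1.758 = 1.09131
AUR→GLM→KRn→VLD→AUR: 4.536 × 0.1944 × 0.7027 × 1.758 = 1.08933
KRn→VLD→GLM→KRn: 0.7027 × 7.752 × 0.1944 = 1.05896
Maximum is WYN→GLM→KRn→WYN at 1.1607; arbitrage exists.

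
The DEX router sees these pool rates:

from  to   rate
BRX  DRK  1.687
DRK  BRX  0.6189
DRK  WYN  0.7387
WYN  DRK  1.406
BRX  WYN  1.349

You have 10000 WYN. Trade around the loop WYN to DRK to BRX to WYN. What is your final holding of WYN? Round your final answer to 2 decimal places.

10000 WYN × 1.406 = 14060 DRK
14060 DRK × 0.6189 = 8701.734 BRX
8701.734 BRX × 1.349 = 11738.639166 WYN

11738.64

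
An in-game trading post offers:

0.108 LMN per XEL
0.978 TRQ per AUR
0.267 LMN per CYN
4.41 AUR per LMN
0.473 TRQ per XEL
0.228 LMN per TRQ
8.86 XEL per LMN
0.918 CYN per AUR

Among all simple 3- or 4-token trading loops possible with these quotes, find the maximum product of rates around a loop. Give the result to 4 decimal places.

LMN→AUR→CYN→LMN: 4.41 × 0.918 × 0.267 = 1.08092
TRQ→LMN→AUR→TRQ: 0.228 × 4.41 × 0.978 = 0.98336
TRQ→LMN→XEL→TRQ: 0.228 × 8.86 × 0.473 = 0.95550
Maximum is LMN→AUR→CYN→LMN at 1.0809; arbitrage exists.

1.0809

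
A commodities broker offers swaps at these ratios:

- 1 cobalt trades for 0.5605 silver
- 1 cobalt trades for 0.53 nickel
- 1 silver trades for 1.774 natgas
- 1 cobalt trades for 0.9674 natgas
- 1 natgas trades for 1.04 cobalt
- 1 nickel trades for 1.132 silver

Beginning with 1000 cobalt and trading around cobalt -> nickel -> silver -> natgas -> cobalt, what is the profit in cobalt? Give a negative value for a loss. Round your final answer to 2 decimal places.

106.90

1000 cobalt × 0.53 = 530 nickel
530 nickel × 1.132 = 599.96 silver
599.96 silver × 1.774 = 1064.32904 natgas
1064.32904 natgas × 1.04 = 1106.9022016 cobalt
Net change: 1106.9022016 − 1000 = 106.9022016 cobalt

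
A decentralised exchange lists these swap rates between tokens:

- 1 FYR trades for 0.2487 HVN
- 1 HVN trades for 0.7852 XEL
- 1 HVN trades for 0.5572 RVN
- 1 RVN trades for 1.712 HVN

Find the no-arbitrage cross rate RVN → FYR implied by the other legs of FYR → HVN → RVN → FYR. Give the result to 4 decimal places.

Known legs of the cycle: 0.2487 × 0.5572 = 0.13857564
For no arbitrage the full-cycle product must be 1, so the missing rate is 1 / 0.13857564 ≈ 7.216276.

7.2163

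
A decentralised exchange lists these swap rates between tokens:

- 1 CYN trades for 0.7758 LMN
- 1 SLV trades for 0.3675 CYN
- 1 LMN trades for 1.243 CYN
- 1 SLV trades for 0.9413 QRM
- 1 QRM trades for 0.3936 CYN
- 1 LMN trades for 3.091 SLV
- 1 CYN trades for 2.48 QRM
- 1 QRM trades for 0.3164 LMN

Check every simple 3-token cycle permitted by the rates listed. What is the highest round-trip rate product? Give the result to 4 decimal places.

CYN→QRM→LMN→CYN: 2.48 × 0.3164 × 1.243 = 0.97535
SLV→QRM→LMN→SLV: 0.9413 × 0.3164 × 3.091 = 0.92058
SLV→CYN→LMN→SLV: 0.3675 × 0.7758 × 3.091 = 0.88126
Maximum is CYN→QRM→LMN→CYN at 0.9753; no arbitrage — every cycle loses value.

0.9753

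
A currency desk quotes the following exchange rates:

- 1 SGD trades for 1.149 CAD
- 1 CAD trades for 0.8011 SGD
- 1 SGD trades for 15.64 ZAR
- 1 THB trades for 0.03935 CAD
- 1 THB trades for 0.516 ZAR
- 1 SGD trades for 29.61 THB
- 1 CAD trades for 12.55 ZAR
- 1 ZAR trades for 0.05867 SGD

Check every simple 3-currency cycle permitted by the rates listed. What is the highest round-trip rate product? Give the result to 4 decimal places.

CAD→SGD→THB→CAD: 0.8011 × 29.61 × 0.03935 = 0.93340
ZAR→SGD→THB→ZAR: 0.05867 × 29.61 × 0.516 = 0.89640
CAD→ZAR→SGD→CAD: 12.55 × 0.05867 × 1.149 = 0.84602
Maximum is CAD→SGD→THB→CAD at 0.9334; no arbitrage — every cycle loses value.

0.9334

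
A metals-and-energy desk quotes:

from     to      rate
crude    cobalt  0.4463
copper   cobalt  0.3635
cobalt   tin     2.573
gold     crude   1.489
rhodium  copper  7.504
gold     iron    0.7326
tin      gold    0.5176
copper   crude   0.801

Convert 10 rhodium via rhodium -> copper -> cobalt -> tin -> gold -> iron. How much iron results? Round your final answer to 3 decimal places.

10 rhodium × 7.504 = 75.04 copper
75.04 copper × 0.3635 = 27.27704 cobalt
27.27704 cobalt × 2.573 = 70.18382392 tin
70.18382392 tin × 0.5176 = 36.327147260992 gold
36.327147260992 gold × 0.7326 = 26.6132680834027392 iron

26.613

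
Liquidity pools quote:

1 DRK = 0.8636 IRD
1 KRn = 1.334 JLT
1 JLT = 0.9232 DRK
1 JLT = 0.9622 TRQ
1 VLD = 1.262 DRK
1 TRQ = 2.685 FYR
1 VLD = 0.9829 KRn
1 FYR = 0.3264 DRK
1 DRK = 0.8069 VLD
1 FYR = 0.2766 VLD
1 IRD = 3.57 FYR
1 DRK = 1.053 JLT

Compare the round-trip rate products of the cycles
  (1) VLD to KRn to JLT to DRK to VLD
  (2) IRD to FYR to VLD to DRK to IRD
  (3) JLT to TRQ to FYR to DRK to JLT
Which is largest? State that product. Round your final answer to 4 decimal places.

1.0762

(1) 0.9829 × 1.334 × 0.9232 × 0.8069 = 0.97674
(2) 3.57 × 0.2766 × 1.262 × 0.8636 = 1.07620
(3) 0.9622 × 2.685 × 0.3264 × 1.053 = 0.88795
Highest is cycle (2) at 1.0762 (>1, arbitrage).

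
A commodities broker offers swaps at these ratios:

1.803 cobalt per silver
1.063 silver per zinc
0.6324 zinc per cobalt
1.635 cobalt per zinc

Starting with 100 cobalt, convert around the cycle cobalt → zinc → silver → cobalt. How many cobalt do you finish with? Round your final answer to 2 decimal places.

121.21

100 cobalt × 0.6324 = 63.24 zinc
63.24 zinc × 1.063 = 67.22412 silver
67.22412 silver × 1.803 = 121.20508836 cobalt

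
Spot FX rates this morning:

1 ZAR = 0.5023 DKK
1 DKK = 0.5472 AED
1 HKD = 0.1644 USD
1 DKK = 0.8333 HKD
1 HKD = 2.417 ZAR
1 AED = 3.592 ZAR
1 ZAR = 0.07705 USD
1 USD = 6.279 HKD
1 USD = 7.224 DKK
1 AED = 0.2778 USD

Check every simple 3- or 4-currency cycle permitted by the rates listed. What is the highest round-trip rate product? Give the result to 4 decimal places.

USD→HKD→ZAR→USD: 6.279 × 2.417 × 0.07705 = 1.16934
USD→DKK→HKD→ZAR→USD: 7.224 × 0.8333 × 2.417 × 0.07705 = 1.12106
USD→DKK→AED→USD: 7.224 × 0.5472 × 0.2778 = 1.09814
USD→DKK→AED→ZAR→USD: 7.224 × 0.5472 × 3.592 × 0.07705 = 1.09404
DKK→HKD→ZAR→DKK: 0.8333 × 2.417 × 0.5023 = 1.01168
USD→DKK→HKD→USD: 7.224 × 0.8333 × 0.1644 = 0.98965
AED→ZAR→DKK→AED: 3.592 × 0.5023 × 0.5472 = 0.98729
Maximum is USD→HKD→ZAR→USD at 1.1693; arbitrage exists.

1.1693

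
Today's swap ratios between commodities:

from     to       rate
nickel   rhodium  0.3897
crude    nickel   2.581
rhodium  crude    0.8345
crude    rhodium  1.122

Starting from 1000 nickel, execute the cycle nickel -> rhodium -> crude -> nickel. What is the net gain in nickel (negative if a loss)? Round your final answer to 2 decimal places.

1000 nickel × 0.3897 = 389.7 rhodium
389.7 rhodium × 0.8345 = 325.20465 crude
325.20465 crude × 2.581 = 839.35320165 nickel
Net change: 839.35320165 − 1000 = -160.64679835 nickel

-160.65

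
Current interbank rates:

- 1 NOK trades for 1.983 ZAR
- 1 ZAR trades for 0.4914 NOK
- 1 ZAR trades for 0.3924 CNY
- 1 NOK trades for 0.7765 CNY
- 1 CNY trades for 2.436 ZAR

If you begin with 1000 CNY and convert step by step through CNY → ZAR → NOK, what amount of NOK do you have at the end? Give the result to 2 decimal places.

1197.05

1000 CNY × 2.436 = 2436 ZAR
2436 ZAR × 0.4914 = 1197.0504 NOK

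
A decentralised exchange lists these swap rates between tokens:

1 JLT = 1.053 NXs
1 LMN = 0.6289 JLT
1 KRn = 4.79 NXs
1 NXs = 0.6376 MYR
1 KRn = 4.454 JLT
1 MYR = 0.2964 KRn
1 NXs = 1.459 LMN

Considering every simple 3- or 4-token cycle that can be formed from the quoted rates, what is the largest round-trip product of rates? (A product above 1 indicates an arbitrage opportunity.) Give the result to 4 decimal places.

0.9662

JLT→NXs→LMN→JLT: 1.053 × 1.459 × 0.6289 = 0.96620
MYR→KRn→NXs→MYR: 0.2964 × 4.79 × 0.6376 = 0.90524
JLT→NXs→MYR→KRn→JLT: 1.053 × 0.6376 × 0.2964 × 4.454 = 0.88635
Maximum is JLT→NXs→LMN→JLT at 0.9662; no arbitrage — every cycle loses value.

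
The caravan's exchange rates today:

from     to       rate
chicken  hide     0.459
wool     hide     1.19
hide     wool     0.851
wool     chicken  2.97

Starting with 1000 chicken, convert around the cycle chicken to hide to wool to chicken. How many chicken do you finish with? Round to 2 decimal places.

1000 chicken × 0.459 = 459 hide
459 hide × 0.851 = 390.609 wool
390.609 wool × 2.97 = 1160.10873 chicken

1160.11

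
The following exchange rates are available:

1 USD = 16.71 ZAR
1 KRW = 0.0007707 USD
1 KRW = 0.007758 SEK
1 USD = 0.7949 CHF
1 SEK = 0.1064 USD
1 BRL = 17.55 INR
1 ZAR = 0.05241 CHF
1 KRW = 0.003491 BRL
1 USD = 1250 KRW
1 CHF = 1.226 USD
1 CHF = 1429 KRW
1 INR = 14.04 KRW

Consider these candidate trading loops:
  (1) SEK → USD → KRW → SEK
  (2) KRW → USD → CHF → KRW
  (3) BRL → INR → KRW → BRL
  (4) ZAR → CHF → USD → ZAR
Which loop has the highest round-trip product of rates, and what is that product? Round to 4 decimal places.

(1) 0.1064 × 1250 × 0.007758 = 1.03181
(2) 0.0007707 × 0.7949 × 1429 = 0.87545
(3) 17.55 × 14.04 × 0.003491 = 0.86019
(4) 0.05241 × 1.226 × 16.71 = 1.07370
Highest is cycle (4) at 1.0737 (>1, arbitrage).

1.0737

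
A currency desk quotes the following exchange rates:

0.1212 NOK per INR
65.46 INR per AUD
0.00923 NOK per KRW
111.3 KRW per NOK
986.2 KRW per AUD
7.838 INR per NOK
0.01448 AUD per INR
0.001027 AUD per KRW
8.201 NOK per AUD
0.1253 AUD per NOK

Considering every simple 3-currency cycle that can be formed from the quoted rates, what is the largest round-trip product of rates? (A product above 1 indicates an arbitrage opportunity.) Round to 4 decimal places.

AUD→KRW→NOK→AUD: 986.2 × 0.00923 × 0.1253 = 1.14056
INR→NOK→AUD→INR: 0.1212 × 0.1253 × 65.46 = 0.99410
AUD→NOK→KRW→AUD: 8.201 × 111.3 × 0.001027 = 0.93742
INR→AUD→NOK→INR: 0.01448 × 8.201 × 7.838 = 0.93077
Maximum is AUD→KRW→NOK→AUD at 1.1406; arbitrage exists.

1.1406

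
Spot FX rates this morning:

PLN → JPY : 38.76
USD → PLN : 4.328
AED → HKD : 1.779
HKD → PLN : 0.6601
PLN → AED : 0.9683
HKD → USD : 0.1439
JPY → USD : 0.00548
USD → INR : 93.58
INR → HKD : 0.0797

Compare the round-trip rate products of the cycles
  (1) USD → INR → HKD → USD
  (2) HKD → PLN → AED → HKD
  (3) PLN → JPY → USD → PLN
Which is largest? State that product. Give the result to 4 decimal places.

1.1371

(1) 93.58 × 0.0797 × 0.1439 = 1.07325
(2) 0.6601 × 0.9683 × 1.779 = 1.13709
(3) 38.76 × 0.00548 × 4.328 = 0.91929
Highest is cycle (2) at 1.1371 (>1, arbitrage).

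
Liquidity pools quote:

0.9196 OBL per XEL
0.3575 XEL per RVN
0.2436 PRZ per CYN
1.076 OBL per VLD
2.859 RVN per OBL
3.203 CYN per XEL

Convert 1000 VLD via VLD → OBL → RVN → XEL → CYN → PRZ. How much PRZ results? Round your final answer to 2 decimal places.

1000 VLD × 1.076 = 1076 OBL
1076 OBL × 2.859 = 3076.284 RVN
3076.284 RVN × 0.3575 = 1099.77153 XEL
1099.77153 XEL × 3.203 = 3522.56821059 CYN
3522.56821059 CYN × 0.2436 = 858.097616099724 PRZ

858.10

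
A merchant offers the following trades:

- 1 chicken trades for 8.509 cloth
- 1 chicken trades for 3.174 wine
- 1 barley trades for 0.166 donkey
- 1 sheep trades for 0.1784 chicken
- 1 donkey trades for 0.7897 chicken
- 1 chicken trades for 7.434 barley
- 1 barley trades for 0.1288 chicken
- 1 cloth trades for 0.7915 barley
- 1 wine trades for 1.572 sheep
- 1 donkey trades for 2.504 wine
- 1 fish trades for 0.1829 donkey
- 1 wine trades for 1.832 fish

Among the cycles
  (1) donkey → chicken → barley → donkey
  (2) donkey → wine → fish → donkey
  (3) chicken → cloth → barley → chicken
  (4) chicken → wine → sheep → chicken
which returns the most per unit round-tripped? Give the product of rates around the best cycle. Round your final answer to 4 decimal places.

0.9745

(1) 0.7897 × 7.434 × 0.166 = 0.97452
(2) 2.504 × 1.832 × 0.1829 = 0.83902
(3) 8.509 × 0.7915 × 0.1288 = 0.86745
(4) 3.174 × 1.572 × 0.1784 = 0.89013
Highest is cycle (1) at 0.9745 (≤1, no arbitrage).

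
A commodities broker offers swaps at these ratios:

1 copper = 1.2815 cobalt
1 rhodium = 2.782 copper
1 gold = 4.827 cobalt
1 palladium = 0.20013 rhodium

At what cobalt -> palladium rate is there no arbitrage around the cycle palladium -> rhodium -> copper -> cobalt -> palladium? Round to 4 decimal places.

Known legs of the cycle: 0.20013 × 2.782 × 1.2815 = 0.71349006729
For no arbitrage the full-cycle product must be 1, so the missing rate is 1 / 0.71349006729 ≈ 1.401561.

1.4016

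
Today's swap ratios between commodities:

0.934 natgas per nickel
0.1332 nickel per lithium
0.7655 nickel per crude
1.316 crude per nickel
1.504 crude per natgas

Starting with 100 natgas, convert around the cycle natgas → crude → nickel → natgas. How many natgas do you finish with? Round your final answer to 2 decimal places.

100 natgas × 1.504 = 150.4 crude
150.4 crude × 0.7655 = 115.1312 nickel
115.1312 nickel × 0.934 = 107.5325408 natgas

107.53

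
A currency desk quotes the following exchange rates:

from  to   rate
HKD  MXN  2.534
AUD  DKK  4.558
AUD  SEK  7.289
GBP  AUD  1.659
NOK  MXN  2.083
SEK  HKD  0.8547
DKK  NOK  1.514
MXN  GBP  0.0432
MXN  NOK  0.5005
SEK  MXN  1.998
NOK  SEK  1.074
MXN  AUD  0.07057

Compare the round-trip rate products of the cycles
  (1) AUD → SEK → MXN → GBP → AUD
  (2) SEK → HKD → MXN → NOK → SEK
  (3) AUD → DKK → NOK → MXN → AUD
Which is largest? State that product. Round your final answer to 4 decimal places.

1.1642

(1) 7.289 × 1.998 × 0.0432 × 1.659 = 1.04374
(2) 0.8547 × 2.534 × 0.5005 × 1.074 = 1.16420
(3) 4.558 × 1.514 × 2.083 × 0.07057 = 1.01440
Highest is cycle (2) at 1.1642 (>1, arbitrage).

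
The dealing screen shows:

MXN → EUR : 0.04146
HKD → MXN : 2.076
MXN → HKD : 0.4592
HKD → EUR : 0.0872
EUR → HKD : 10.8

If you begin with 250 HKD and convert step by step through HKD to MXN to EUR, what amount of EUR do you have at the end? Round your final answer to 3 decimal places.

21.518

250 HKD × 2.076 = 519 MXN
519 MXN × 0.04146 = 21.51774 EUR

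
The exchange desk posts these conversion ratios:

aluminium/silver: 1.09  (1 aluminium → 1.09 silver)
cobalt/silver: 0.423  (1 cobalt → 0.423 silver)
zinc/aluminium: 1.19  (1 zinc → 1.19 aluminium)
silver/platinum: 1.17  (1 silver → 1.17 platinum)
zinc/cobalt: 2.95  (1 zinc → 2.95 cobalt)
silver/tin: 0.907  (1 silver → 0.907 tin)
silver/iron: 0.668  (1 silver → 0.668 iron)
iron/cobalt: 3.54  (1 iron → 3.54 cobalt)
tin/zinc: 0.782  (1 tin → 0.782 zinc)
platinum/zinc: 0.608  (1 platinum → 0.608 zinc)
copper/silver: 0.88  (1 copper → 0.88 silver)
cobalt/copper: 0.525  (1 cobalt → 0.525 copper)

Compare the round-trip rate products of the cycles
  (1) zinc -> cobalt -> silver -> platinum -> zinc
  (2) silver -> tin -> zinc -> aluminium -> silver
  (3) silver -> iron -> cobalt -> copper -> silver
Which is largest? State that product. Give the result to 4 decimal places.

(1) 2.95 × 0.423 × 1.17 × 0.608 = 0.88767
(2) 0.907 × 0.782 × 1.19 × 1.09 = 0.92000
(3) 0.668 × 3.54 × 0.525 × 0.88 = 1.09250
Highest is cycle (3) at 1.0925 (>1, arbitrage).

1.0925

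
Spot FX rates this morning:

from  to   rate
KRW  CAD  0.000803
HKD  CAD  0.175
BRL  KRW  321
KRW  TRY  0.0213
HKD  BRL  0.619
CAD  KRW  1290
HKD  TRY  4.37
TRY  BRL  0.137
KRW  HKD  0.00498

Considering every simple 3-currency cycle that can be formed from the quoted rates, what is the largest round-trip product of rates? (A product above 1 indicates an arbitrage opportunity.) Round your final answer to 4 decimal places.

1.1242

KRW→HKD→CAD→KRW: 0.00498 × 0.175 × 1290 = 1.12424
KRW→HKD→BRL→KRW: 0.00498 × 0.619 × 321 = 0.98952
KRW→TRY→BRL→KRW: 0.0213 × 0.137 × 321 = 0.93671
Maximum is KRW→HKD→CAD→KRW at 1.1242; arbitrage exists.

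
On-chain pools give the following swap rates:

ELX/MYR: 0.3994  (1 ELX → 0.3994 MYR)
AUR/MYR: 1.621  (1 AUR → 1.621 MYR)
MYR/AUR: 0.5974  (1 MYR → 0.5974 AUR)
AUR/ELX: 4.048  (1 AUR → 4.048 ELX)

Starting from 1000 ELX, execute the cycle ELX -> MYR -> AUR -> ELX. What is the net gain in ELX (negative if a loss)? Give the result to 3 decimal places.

-34.141

1000 ELX × 0.3994 = 399.4 MYR
399.4 MYR × 0.5974 = 238.60156 AUR
238.60156 AUR × 4.048 = 965.85911488 ELX
Net change: 965.85911488 − 1000 = -34.14088512 ELX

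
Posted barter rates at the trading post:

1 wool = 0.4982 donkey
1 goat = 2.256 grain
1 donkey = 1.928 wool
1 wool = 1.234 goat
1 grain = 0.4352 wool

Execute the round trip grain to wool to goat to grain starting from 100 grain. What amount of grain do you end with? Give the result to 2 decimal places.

100 grain × 0.4352 = 43.52 wool
43.52 wool × 1.234 = 53.70368 goat
53.70368 goat × 2.256 = 121.15550208 grain

121.16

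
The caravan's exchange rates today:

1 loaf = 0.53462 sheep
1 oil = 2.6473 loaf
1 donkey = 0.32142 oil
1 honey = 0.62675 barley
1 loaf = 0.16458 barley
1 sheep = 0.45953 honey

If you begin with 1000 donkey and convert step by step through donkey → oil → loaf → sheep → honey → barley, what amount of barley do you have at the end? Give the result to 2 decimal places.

131.02

1000 donkey × 0.32142 = 321.42 oil
321.42 oil × 2.6473 = 850.895166 loaf
850.895166 loaf × 0.53462 = 454.90557364692 sheep
454.90557364692 sheep × 0.45953 = 209.0427582579691476 honey
209.0427582579691476 honey × 0.62675 = 131.0175487381821632583 barley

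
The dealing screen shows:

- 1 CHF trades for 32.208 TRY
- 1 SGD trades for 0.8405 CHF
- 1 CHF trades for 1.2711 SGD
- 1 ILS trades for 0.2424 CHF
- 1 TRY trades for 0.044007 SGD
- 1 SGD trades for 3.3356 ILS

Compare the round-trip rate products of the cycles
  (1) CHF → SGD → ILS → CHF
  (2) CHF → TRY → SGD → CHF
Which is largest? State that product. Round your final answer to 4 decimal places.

(1) 1.2711 × 3.3356 × 0.2424 = 1.02775
(2) 32.208 × 0.044007 × 0.8405 = 1.19131
Highest is cycle (2) at 1.1913 (>1, arbitrage).

1.1913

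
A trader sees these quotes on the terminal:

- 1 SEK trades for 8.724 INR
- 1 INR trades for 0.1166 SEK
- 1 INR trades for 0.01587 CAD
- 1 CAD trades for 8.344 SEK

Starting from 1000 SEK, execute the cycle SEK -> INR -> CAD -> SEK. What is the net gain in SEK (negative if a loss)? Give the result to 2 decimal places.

1000 SEK × 8.724 = 8724 INR
8724 INR × 0.01587 = 138.44988 CAD
138.44988 CAD × 8.344 = 1155.22579872 SEK
Net change: 1155.22579872 − 1000 = 155.22579872 SEK

155.23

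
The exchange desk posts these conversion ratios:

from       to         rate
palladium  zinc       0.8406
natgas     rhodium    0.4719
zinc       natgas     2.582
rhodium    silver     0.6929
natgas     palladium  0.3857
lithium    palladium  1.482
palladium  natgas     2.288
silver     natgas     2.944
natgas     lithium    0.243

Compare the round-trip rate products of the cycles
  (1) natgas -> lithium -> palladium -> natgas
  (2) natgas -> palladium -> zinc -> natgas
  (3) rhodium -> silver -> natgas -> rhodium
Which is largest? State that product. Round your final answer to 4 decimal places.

0.9626

(1) 0.243 × 1.482 × 2.288 = 0.82397
(2) 0.3857 × 0.8406 × 2.582 = 0.83713
(3) 0.6929 × 2.944 × 0.4719 = 0.96263
Highest is cycle (3) at 0.9626 (≤1, no arbitrage).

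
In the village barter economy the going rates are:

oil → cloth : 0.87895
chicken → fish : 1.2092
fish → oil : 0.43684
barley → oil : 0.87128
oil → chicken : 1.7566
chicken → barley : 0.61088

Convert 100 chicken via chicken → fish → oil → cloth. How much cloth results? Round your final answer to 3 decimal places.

46.429

100 chicken × 1.2092 = 120.92 fish
120.92 fish × 0.43684 = 52.8226928 oil
52.8226928 oil × 0.87895 = 46.42850583656 cloth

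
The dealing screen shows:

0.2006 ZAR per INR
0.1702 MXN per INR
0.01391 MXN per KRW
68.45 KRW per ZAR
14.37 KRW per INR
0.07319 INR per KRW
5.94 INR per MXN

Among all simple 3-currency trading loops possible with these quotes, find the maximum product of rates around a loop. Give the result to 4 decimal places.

1.1873

KRW→MXN→INR→KRW: 0.01391 × 5.94 × 14.37 = 1.18733
KRW→INR→ZAR→KRW: 0.07319 × 0.2006 × 68.45 = 1.00498
Maximum is KRW→MXN→INR→KRW at 1.1873; arbitrage exists.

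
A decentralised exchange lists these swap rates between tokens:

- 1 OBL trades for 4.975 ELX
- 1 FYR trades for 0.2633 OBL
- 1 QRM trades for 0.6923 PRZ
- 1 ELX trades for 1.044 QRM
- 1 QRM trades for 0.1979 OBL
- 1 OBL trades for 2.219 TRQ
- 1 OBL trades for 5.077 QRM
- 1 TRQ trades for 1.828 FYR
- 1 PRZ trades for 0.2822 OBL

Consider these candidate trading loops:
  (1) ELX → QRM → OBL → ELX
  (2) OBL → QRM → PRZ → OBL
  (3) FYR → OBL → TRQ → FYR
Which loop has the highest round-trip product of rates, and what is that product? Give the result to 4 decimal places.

1.0680

(1) 1.044 × 0.1979 × 4.975 = 1.02787
(2) 5.077 × 0.6923 × 0.2822 = 0.99188
(3) 0.2633 × 2.219 × 1.828 = 1.06803
Highest is cycle (3) at 1.0680 (>1, arbitrage).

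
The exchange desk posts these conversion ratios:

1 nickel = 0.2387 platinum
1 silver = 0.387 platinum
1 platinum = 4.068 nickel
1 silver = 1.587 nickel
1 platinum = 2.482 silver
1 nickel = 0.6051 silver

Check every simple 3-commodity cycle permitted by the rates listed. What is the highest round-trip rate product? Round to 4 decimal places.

0.9526

silver→platinum→nickel→silver: 0.387 × 4.068 × 0.6051 = 0.95262
silver→nickel→platinum→silver: 1.587 × 0.2387 × 2.482 = 0.94022
Maximum is silver→platinum→nickel→silver at 0.9526; no arbitrage — every cycle loses value.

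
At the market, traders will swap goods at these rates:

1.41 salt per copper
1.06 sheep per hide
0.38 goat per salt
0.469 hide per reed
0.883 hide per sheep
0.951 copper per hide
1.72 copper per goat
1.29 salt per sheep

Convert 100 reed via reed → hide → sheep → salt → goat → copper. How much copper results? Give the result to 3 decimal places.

41.916

100 reed × 0.469 = 46.9 hide
46.9 hide × 1.06 = 49.714 sheep
49.714 sheep × 1.29 = 64.13106 salt
64.13106 salt × 0.38 = 24.3698028 goat
24.3698028 goat × 1.72 = 41.916060816 copper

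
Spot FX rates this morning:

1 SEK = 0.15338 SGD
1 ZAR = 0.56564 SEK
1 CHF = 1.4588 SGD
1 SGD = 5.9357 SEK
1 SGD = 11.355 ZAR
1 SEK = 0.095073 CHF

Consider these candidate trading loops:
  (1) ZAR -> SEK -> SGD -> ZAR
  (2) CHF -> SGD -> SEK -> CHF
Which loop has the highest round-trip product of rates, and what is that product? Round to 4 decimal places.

0.9851

(1) 0.56564 × 0.15338 × 11.355 = 0.98514
(2) 1.4588 × 5.9357 × 0.095073 = 0.82324
Highest is cycle (1) at 0.9851 (≤1, no arbitrage).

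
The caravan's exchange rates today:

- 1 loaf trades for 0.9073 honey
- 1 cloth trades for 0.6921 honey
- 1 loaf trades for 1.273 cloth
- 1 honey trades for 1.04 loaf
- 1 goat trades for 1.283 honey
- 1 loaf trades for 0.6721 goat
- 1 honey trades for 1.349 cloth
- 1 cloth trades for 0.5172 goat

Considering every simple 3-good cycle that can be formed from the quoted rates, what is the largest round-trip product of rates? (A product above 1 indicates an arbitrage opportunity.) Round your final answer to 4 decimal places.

honey→loaf→cloth→honey: 1.04 × 1.273 × 0.6921 = 0.91629
goat→honey→loaf→goat: 1.283 × 1.04 × 0.6721 = 0.89680
goat→honey→cloth→goat: 1.283 × 1.349 × 0.5172 = 0.89515
Maximum is honey→loaf→cloth→honey at 0.9163; no arbitrage — every cycle loses value.

0.9163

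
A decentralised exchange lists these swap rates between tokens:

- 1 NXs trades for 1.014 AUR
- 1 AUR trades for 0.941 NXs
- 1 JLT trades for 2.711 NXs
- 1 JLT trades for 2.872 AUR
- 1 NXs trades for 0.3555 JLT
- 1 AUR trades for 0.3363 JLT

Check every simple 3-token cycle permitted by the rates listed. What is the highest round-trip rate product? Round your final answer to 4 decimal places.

0.9608

JLT→AUR→NXs→JLT: 2.872 × 0.941 × 0.3555 = 0.96076
JLT→NXs→AUR→JLT: 2.711 × 1.014 × 0.3363 = 0.92447
Maximum is JLT→AUR→NXs→JLT at 0.9608; no arbitrage — every cycle loses value.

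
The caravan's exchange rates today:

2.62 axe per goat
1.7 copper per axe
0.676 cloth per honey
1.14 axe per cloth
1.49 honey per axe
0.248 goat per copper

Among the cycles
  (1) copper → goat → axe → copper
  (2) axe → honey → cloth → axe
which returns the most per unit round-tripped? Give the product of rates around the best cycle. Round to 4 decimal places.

1.1483

(1) 0.248 × 2.62 × 1.7 = 1.10459
(2) 1.49 × 0.676 × 1.14 = 1.14825
Highest is cycle (2) at 1.1483 (>1, arbitrage).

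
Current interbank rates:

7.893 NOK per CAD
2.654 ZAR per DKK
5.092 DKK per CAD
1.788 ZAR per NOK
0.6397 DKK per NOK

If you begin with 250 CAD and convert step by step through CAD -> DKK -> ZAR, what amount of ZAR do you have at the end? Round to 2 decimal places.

3378.54

250 CAD × 5.092 = 1273 DKK
1273 DKK × 2.654 = 3378.542 ZAR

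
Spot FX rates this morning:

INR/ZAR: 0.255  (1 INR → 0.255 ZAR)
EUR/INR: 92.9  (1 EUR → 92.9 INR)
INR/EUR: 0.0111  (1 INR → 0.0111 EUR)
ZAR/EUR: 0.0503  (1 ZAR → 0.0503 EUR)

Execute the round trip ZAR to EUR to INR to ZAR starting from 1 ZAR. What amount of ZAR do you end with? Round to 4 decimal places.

1 ZAR × 0.0503 = 0.0503 EUR
0.0503 EUR × 92.9 = 4.67287 INR
4.67287 INR × 0.255 = 1.19158185 ZAR

1.1916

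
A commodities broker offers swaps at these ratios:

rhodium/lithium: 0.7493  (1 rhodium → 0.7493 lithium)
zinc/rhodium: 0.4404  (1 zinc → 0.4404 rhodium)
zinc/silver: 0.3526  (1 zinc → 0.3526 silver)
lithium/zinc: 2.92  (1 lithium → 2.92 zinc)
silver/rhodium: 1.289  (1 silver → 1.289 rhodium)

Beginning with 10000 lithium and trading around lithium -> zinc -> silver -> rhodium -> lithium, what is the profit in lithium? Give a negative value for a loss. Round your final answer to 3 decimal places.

10000 lithium × 2.92 = 29200 zinc
29200 zinc × 0.3526 = 10295.92 silver
10295.92 silver × 1.289 = 13271.44088 rhodium
13271.44088 rhodium × 0.7493 = 9944.290651384 lithium
Net change: 9944.290651384 − 10000 = -55.709348616 lithium

-55.709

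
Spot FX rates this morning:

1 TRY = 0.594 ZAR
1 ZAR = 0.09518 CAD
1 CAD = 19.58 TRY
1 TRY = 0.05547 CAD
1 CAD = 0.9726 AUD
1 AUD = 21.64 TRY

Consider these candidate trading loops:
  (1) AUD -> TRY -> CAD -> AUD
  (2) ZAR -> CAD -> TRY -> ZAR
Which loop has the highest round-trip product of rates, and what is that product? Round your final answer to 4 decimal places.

(1) 21.64 × 0.05547 × 0.9726 = 1.16748
(2) 0.09518 × 19.58 × 0.594 = 1.10699
Highest is cycle (1) at 1.1675 (>1, arbitrage).

1.1675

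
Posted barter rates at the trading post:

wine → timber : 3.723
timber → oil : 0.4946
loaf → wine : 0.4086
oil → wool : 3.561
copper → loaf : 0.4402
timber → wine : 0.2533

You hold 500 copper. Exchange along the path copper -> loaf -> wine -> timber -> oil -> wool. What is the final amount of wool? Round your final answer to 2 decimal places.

589.71

500 copper × 0.4402 = 220.1 loaf
220.1 loaf × 0.4086 = 89.93286 wine
89.93286 wine × 3.723 = 334.82003778 timber
334.82003778 timber × 0.4946 = 165.601990685988 oil
165.601990685988 oil × 3.561 = 589.708688832803268 wool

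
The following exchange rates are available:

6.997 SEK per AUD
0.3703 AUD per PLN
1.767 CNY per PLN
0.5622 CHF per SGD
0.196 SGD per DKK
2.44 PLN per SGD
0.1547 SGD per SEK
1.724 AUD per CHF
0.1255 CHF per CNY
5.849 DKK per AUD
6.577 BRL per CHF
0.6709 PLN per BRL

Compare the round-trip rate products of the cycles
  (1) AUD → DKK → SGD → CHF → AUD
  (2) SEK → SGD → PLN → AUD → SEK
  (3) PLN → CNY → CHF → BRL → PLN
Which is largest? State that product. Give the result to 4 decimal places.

1.1111

(1) 5.849 × 0.196 × 0.5622 × 1.724 = 1.11113
(2) 0.1547 × 2.44 × 0.3703 × 6.997 = 0.97802
(3) 1.767 × 0.1255 × 6.577 × 0.6709 = 0.97851
Highest is cycle (1) at 1.1111 (>1, arbitrage).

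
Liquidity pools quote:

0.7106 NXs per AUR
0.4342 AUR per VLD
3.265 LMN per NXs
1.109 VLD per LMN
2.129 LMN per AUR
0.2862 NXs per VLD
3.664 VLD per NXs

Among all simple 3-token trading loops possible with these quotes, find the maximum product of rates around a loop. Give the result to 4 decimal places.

AUR→NXs→VLD→AUR: 0.7106 × 3.664 × 0.4342 = 1.13050
LMN→VLD→NXs→LMN: 1.109 × 0.2862 × 3.265 = 1.03630
LMN→VLD→AUR→LMN: 1.109 × 0.4342 × 2.129 = 1.02517
Maximum is AUR→NXs→VLD→AUR at 1.1305; arbitrage exists.

1.1305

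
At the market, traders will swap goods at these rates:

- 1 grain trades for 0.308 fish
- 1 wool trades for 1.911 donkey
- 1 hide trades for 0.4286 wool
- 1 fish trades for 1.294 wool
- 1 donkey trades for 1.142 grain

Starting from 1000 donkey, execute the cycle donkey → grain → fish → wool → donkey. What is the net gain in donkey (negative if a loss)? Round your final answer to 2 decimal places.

1000 donkey × 1.142 = 1142 grain
1142 grain × 0.308 = 351.736 fish
351.736 fish × 1.294 = 455.146384 wool
455.146384 wool × 1.911 = 869.784739824 donkey
Net change: 869.784739824 − 1000 = -130.215260176 donkey

-130.22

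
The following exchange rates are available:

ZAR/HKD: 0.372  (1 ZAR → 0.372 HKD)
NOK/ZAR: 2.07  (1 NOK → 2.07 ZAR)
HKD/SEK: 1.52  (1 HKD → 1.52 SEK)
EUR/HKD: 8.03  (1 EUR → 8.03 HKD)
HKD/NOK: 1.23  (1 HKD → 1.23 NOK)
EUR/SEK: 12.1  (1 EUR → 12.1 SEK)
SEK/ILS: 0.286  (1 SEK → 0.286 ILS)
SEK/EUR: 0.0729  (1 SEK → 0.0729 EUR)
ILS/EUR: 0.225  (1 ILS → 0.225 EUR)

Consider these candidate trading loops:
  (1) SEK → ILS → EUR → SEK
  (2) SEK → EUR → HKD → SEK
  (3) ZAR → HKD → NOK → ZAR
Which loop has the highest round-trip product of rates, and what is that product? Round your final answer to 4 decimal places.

(1) 0.286 × 0.225 × 12.1 = 0.77864
(2) 0.0729 × 8.03 × 1.52 = 0.88979
(3) 0.372 × 1.23 × 2.07 = 0.94715
Highest is cycle (3) at 0.9471 (≤1, no arbitrage).

0.9471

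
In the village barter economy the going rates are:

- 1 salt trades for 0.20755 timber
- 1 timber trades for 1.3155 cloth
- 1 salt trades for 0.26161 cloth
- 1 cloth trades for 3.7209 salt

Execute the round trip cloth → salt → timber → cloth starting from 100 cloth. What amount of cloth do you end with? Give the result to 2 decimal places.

100 cloth × 3.7209 = 372.09 salt
372.09 salt × 0.20755 = 77.2272795 timber
77.2272795 timber × 1.3155 = 101.59248618225 cloth

101.59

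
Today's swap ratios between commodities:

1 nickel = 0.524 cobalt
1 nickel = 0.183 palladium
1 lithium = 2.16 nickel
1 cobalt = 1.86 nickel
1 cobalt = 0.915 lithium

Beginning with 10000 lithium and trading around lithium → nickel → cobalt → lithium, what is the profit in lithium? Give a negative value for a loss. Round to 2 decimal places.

10000 lithium × 2.16 = 21600 nickel
21600 nickel × 0.524 = 11318.4 cobalt
11318.4 cobalt × 0.915 = 10356.336 lithium
Net change: 10356.336 − 10000 = 356.336 lithium

356.34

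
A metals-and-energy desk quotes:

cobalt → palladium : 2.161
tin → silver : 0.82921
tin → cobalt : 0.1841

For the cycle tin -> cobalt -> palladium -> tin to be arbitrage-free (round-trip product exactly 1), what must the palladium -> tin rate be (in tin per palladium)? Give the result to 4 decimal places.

Known legs of the cycle: 0.1841 × 2.161 = 0.3978401
For no arbitrage the full-cycle product must be 1, so the missing rate is 1 / 0.3978401 ≈ 2.513573.

2.5136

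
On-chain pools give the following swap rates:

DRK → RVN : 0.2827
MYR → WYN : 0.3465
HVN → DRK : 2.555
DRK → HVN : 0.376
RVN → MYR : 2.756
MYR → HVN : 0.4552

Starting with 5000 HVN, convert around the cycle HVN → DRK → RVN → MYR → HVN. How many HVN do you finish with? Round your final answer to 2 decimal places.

5000 HVN × 2.555 = 12775 DRK
12775 DRK × 0.2827 = 3611.4925 RVN
3611.4925 RVN × 2.756 = 9953.27333 MYR
9953.27333 MYR × 0.4552 = 4530.730019816 HVN

4530.73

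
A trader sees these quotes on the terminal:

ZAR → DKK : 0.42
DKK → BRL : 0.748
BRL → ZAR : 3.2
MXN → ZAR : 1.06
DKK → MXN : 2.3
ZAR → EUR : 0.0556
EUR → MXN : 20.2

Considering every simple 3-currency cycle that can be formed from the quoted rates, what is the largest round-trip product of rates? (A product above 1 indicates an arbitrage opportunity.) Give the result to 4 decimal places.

EUR→MXN→ZAR→EUR: 20.2 × 1.06 × 0.0556 = 1.19051
MXN→ZAR→DKK→MXN: 1.06 × 0.42 × 2.3 = 1.02396
DKK→BRL→ZAR→DKK: 0.748 × 3.2 × 0.42 = 1.00531
Maximum is EUR→MXN→ZAR→EUR at 1.1905; arbitrage exists.

1.1905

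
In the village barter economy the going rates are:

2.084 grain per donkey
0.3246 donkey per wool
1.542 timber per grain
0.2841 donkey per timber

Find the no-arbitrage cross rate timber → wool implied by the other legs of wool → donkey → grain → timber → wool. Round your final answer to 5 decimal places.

0.95867

Known legs of the cycle: 0.3246 × 2.084 × 1.542 = 1.0431111888
For no arbitrage the full-cycle product must be 1, so the missing rate is 1 / 1.0431111888 ≈ 0.9586706.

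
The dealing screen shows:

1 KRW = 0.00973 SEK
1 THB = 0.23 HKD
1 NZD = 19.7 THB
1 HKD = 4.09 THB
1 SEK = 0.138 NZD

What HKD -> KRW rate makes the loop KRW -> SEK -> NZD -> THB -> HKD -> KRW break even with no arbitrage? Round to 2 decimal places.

164.37

Known legs of the cycle: 0.00973 × 0.138 × 19.7 × 0.23 = 0.00608395494
For no arbitrage the full-cycle product must be 1, so the missing rate is 1 / 0.00608395494 ≈ 164.3668.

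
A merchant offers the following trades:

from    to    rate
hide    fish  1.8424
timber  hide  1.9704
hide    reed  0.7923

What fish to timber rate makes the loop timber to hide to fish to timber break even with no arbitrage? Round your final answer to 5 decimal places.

Known legs of the cycle: 1.9704 × 1.8424 = 3.63026496
For no arbitrage the full-cycle product must be 1, so the missing rate is 1 / 3.63026496 ≈ 0.2754620.

0.27546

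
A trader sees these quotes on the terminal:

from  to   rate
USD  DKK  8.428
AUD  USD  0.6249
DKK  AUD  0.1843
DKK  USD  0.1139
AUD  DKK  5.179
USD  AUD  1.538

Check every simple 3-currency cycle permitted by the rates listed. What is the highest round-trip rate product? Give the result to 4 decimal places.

0.9706

USD→DKK→AUD→USD: 8.428 × 0.1843 × 0.6249 = 0.97064
USD→AUD→DKK→USD: 1.538 × 5.179 × 0.1139 = 0.90725
Maximum is USD→DKK→AUD→USD at 0.9706; no arbitrage — every cycle loses value.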